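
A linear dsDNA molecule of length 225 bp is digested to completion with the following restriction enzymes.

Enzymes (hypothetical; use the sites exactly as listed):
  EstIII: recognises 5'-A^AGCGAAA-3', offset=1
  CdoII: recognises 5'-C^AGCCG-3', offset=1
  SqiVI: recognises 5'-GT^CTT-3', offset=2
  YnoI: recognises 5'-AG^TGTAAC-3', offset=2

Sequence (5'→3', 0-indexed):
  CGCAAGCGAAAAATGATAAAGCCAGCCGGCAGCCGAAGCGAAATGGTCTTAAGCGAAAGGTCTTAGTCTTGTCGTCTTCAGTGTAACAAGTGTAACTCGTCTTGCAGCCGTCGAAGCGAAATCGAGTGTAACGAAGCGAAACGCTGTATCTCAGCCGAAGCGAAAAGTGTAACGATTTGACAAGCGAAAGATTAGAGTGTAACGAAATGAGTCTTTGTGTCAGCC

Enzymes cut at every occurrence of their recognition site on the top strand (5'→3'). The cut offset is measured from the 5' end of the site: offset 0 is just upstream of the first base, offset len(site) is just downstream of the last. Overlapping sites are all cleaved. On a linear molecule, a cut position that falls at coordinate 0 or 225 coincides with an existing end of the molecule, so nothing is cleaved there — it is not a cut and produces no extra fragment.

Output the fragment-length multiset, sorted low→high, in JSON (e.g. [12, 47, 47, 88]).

Site scan:
  EstIII AAGCGAAA/1: at [3, 35, 50, 113, 133, 157, 181] ⇒ [4, 36, 51, 114, 134, 158, 182]
  CdoII CAGCCG/1: at [22, 29, 104, 151] ⇒ [23, 30, 105, 152]
  SqiVI GTCTT/2: at [45, 59, 65, 73, 98, 210] ⇒ [47, 61, 67, 75, 100, 212]
  YnoI AGTGTAAC/2: at [79, 88, 124, 165, 195] ⇒ [81, 90, 126, 167, 197]

All cut coordinates (distinct, sorted): [4, 23, 30, 36, 47, 51, 61, 67, 75, 81, 90, 100, 105, 114, 126, 134, 152, 158, 167, 182, 197, 212]

Fragment lengths:
  [0,4): 4 bp
  [4,23): 19 bp
  [23,30): 7 bp
  [30,36): 6 bp
  [36,47): 11 bp
  [47,51): 4 bp
  [51,61): 10 bp
  [61,67): 6 bp
  [67,75): 8 bp
  [75,81): 6 bp
  [81,90): 9 bp
  [90,100): 10 bp
  [100,105): 5 bp
  [105,114): 9 bp
  [114,126): 12 bp
  [126,134): 8 bp
  [134,152): 18 bp
  [152,158): 6 bp
  [158,167): 9 bp
  [167,182): 15 bp
  [182,197): 15 bp
  [197,212): 15 bp
  [212,225): 13 bp

[4,4,5,6,6,6,6,7,8,8,9,9,9,10,10,11,12,13,15,15,15,18,19]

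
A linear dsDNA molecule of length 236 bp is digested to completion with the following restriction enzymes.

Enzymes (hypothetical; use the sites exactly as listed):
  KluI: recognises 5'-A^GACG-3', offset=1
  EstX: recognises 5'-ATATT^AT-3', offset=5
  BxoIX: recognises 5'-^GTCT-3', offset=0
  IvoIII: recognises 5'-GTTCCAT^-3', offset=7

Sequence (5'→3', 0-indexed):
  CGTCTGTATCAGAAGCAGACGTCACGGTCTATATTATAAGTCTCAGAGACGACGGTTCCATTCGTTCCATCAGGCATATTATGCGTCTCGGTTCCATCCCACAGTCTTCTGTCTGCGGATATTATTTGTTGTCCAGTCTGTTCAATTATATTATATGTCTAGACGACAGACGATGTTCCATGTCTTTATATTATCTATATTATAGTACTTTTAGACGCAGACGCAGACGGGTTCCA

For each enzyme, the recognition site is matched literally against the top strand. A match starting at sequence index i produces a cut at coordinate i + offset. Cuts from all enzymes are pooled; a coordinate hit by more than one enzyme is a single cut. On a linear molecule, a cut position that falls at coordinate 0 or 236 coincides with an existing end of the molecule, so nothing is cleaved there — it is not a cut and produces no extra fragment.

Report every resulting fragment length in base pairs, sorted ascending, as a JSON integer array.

[1,4,4,4,5,6,6,6,7,7,8,9,9,9,9,10,11,11,12,12,13,13,13,14,16,17]

Per-enzyme occurrences:
  KluI AGACG/1: at [16, 46, 160, 167, 212, 218, 224] ⇒ [17, 47, 161, 168, 213, 219, 225]
  EstX ATATTAT/5: at [30, 75, 118, 147, 187, 196] ⇒ [35, 80, 123, 152, 192, 201]
  BxoIX GTCT/0: at [1, 26, 39, 84, 103, 110, 135, 156, 181] ⇒ [1, 26, 39, 84, 103, 110, 135, 156, 181]
  IvoIII GTTCCAT/7: at [54, 63, 90, 174] ⇒ [61, 70, 97, 181]

Pooled cuts: [1, 17, 26, 35, 39, 47, 61, 70, 80, 84, 97, 103, 110, 123, 135, 152, 156, 161, 168, 181, 192, 201, 213, 219, 225]

Fragments:
  [0,1): 1 bp
  [1,17): 16 bp
  [17,26): 9 bp
  [26,35): 9 bp
  [35,39): 4 bp
  [39,47): 8 bp
  [47,61): 14 bp
  [61,70): 9 bp
  [70,80): 10 bp
  [80,84): 4 bp
  [84,97): 13 bp
  [97,103): 6 bp
  [103,110): 7 bp
  [110,123): 13 bp
  [123,135): 12 bp
  [135,152): 17 bp
  [152,156): 4 bp
  [156,161): 5 bp
  [161,168): 7 bp
  [168,181): 13 bp
  [181,192): 11 bp
  [192,201): 9 bp
  [201,213): 12 bp
  [213,219): 6 bp
  [219,225): 6 bp
  [225,236): 11 bp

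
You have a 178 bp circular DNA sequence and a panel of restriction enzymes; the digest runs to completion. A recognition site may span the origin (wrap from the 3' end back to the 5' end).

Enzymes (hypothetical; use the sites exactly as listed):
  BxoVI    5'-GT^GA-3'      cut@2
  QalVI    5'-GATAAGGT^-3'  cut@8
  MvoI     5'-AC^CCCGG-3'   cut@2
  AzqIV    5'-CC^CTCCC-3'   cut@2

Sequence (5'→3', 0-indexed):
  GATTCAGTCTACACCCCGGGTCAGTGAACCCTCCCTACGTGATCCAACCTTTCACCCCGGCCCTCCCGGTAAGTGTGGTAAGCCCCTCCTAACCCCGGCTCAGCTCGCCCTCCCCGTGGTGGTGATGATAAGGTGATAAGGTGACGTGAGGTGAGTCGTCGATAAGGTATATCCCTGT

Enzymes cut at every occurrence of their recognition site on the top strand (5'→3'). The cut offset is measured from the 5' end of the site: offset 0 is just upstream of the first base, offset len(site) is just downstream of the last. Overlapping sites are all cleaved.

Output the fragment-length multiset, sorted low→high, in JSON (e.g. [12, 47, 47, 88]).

Per-enzyme occurrences:
  BxoVI GTGA/2: at [23, 38, 121, 132, 140, 145, 150, 176] ⇒ [0, 25, 40, 123, 134, 142, 147, 152]
  QalVI GATAAGGT/8: at [126, 134, 160] ⇒ [134, 142, 168]
  MvoI ACCCCGG/2: at [12, 53, 91] ⇒ [14, 55, 93]
  AzqIV CCCTCCC/2: at [28, 60, 107] ⇒ [30, 62, 109]

Pooled cuts: [0, 14, 25, 30, 40, 55, 62, 93, 109, 123, 134, 142, 147, 152, 168]

Fragment lengths:
  0→14: 14 bp
  14→25: 11 bp
  25→30: 5 bp
  30→40: 10 bp
  40→55: 15 bp
  55→62: 7 bp
  62→93: 31 bp
  93→109: 16 bp
  109→123: 14 bp
  123→134: 11 bp
  134→142: 8 bp
  142→147: 5 bp
  147→152: 5 bp
  152→168: 16 bp
  168→0 (wrap): 178-168+0 = 10 bp

[5,5,5,7,8,10,10,11,11,14,14,15,16,16,31]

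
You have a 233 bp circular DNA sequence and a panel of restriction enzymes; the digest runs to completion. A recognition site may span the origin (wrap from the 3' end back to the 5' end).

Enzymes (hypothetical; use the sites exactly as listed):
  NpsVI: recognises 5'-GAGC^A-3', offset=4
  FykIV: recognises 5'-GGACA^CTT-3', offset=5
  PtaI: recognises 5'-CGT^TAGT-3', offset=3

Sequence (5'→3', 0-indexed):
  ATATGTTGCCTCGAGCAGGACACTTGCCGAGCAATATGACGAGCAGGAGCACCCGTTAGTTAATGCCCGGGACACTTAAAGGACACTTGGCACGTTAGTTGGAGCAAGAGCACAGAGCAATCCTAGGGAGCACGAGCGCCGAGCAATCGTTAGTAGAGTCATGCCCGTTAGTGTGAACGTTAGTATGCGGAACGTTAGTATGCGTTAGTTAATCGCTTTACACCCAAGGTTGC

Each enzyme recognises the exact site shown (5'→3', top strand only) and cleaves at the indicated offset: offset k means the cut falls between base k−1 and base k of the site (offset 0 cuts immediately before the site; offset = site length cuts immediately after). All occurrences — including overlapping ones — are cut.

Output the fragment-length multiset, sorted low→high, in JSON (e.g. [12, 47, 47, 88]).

[6,6,6,6,6,7,10,10,10,10,11,12,12,13,13,15,18,18,44]

Scan for sites:
  NpsVI (GAGCA, off=4): starts [12, 28, 40, 46, 101, 107, 114, 127, 140] → cuts [16, 32, 44, 50, 105, 111, 118, 131, 144]
  FykIV (GGACACTT, off=5): starts [17, 69, 80] → cuts [22, 74, 85]
  PtaI (CGTTAGT, off=3): starts [53, 92, 147, 165, 177, 192, 202] → cuts [56, 95, 150, 168, 180, 195, 205]

Pooled cuts: [16, 22, 32, 44, 50, 56, 74, 85, 95, 105, 111, 118, 131, 144, 150, 168, 180, 195, 205]

Fragments:
  16→22: 6 bp
  22→32: 10 bp
  32→44: 12 bp
  44→50: 6 bp
  50→56: 6 bp
  56→74: 18 bp
  74→85: 11 bp
  85→95: 10 bp
  95→105: 10 bp
  105→111: 6 bp
  111→118: 7 bp
  118→131: 13 bp
  131→144: 13 bp
  144→150: 6 bp
  150→168: 18 bp
  168→180: 12 bp
  180→195: 15 bp
  195→205: 10 bp
  205→16 (wrap): 233-205+16 = 44 bp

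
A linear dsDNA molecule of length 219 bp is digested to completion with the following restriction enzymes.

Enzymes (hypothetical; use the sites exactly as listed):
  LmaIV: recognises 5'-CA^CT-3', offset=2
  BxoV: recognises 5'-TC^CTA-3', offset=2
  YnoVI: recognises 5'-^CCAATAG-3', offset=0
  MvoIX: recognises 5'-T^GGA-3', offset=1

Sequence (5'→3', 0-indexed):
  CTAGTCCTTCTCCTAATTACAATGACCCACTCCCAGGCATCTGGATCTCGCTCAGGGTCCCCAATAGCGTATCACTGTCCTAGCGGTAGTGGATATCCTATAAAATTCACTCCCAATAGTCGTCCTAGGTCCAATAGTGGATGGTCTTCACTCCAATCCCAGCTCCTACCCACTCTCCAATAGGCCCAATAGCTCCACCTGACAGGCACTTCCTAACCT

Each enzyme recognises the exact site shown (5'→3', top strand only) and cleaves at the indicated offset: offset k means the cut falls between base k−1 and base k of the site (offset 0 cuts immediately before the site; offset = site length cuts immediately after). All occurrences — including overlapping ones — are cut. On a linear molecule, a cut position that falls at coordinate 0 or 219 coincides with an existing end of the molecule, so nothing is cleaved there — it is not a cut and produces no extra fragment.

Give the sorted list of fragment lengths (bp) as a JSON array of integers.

Site scan:
  LmaIV (CACT, off=2): starts [27, 72, 107, 148, 170, 206] → cuts [29, 74, 109, 150, 172, 208]
  BxoV (TCCTA, off=2): starts [10, 77, 95, 122, 163, 210] → cuts [12, 79, 97, 124, 165, 212]
  YnoVI (CCAATAG, off=0): starts [60, 112, 130, 176, 185] → cuts [60, 112, 130, 176, 185]
  MvoIX (TGGA, off=1): starts [41, 89, 137] → cuts [42, 90, 138]

Pooled cuts: [12, 29, 42, 60, 74, 79, 90, 97, 109, 112, 124, 130, 138, 150, 165, 172, 176, 185, 208, 212]

Fragments:
  [0,12): 12 bp
  [12,29): 17 bp
  [29,42): 13 bp
  [42,60): 18 bp
  [60,74): 14 bp
  [74,79): 5 bp
  [79,90): 11 bp
  [90,97): 7 bp
  [97,109): 12 bp
  [109,112): 3 bp
  [112,124): 12 bp
  [124,130): 6 bp
  [130,138): 8 bp
  [138,150): 12 bp
  [150,165): 15 bp
  [165,172): 7 bp
  [172,176): 4 bp
  [176,185): 9 bp
  [185,208): 23 bp
  [208,212): 4 bp
  [212,219): 7 bp

[3,4,4,5,6,7,7,7,8,9,11,12,12,12,12,13,14,15,17,18,23]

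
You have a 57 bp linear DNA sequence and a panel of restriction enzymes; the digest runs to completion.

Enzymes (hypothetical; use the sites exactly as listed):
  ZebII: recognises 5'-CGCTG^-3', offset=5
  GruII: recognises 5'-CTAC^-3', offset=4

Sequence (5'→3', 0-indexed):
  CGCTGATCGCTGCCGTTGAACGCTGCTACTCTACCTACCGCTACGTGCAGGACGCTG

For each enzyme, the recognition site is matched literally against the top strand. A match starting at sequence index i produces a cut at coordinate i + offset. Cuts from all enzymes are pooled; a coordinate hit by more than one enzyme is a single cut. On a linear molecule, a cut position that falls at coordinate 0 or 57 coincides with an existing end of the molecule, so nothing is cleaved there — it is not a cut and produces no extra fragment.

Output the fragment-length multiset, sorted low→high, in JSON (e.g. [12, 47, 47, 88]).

[4,4,5,5,6,7,13,13]

Site scan:
  ZebII CGCTG/5: at [0, 7, 20, 52] ⇒ [5, 12, 25] (position 57 is a terminus of the linear molecule — no cut)
  GruII CTAC/4: at [25, 30, 34, 40] ⇒ [29, 34, 38, 44]

Pooled cuts: [5, 12, 25, 29, 34, 38, 44]

Fragment lengths:
  [0,5): 5 bp
  [5,12): 7 bp
  [12,25): 13 bp
  [25,29): 4 bp
  [29,34): 5 bp
  [34,38): 4 bp
  [38,44): 6 bp
  [44,57): 13 bp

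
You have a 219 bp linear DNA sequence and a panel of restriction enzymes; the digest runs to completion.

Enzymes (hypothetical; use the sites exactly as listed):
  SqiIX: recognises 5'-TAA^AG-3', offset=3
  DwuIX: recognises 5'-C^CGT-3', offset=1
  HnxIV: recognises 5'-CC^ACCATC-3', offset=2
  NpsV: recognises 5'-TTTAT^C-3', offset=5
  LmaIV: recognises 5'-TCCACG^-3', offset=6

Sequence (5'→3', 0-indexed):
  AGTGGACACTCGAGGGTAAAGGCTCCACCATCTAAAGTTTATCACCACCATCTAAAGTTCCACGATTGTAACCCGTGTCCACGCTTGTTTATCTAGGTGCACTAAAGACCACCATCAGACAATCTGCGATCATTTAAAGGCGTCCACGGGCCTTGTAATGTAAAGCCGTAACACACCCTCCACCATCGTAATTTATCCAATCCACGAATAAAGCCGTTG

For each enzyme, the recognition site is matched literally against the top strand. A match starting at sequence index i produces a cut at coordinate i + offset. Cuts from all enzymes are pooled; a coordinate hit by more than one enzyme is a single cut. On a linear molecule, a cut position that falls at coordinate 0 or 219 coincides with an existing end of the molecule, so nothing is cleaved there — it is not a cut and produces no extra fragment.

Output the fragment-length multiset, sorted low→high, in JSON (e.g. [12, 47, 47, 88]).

Per-enzyme occurrences:
  SqiIX (TAAAG, off=3): starts [16, 32, 52, 102, 134, 160, 208] → cuts [19, 35, 55, 105, 137, 163, 211]
  DwuIX (CCGT, off=1): starts [72, 165, 213] → cuts [73, 166, 214]
  HnxIV (CCACCATC, off=2): starts [24, 44, 108, 179] → cuts [26, 46, 110, 181]
  NpsV (TTTATC, off=5): starts [37, 87, 191] → cuts [42, 92, 196]
  LmaIV (TCCACG, off=6): starts [58, 77, 142, 200] → cuts [64, 83, 148, 206]

Pooled cuts: [19, 26, 35, 42, 46, 55, 64, 73, 83, 92, 105, 110, 137, 148, 163, 166, 181, 196, 206, 211, 214]

Fragment lengths:
  [0,19): 19 bp
  [19,26): 7 bp
  [26,35): 9 bp
  [35,42): 7 bp
  [42,46): 4 bp
  [46,55): 9 bp
  [55,64): 9 bp
  [64,73): 9 bp
  [73,83): 10 bp
  [83,92): 9 bp
  [92,105): 13 bp
  [105,110): 5 bp
  [110,137): 27 bp
  [137,148): 11 bp
  [148,163): 15 bp
  [163,166): 3 bp
  [166,181): 15 bp
  [181,196): 15 bp
  [196,206): 10 bp
  [206,211): 5 bp
  [211,214): 3 bp
  [214,219): 5 bp

[3,3,4,5,5,5,7,7,9,9,9,9,9,10,10,11,13,15,15,15,19,27]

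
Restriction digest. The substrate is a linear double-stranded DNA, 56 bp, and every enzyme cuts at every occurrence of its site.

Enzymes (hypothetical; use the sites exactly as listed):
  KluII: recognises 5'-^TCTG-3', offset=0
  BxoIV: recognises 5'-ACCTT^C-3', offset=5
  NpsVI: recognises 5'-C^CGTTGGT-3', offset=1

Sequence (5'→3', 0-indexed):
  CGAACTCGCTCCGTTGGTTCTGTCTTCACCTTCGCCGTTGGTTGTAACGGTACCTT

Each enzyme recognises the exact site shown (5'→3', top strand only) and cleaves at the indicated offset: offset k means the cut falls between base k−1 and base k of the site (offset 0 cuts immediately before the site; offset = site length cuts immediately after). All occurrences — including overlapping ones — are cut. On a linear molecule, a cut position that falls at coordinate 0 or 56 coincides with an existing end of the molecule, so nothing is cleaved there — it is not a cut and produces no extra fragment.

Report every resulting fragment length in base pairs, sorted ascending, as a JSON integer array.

Scan for sites:
  KluII (TCTG, off=0): starts [18] → cuts [18]
  BxoIV (ACCTTC, off=5): starts [27] → cuts [32]
  NpsVI (CCGTTGGT, off=1): starts [10, 34] → cuts [11, 35]

All cut coordinates (distinct, sorted): [11, 18, 32, 35]

Fragment lengths:
  [0,11): 11 bp
  [11,18): 7 bp
  [18,32): 14 bp
  [32,35): 3 bp
  [35,56): 21 bp

[3,7,11,14,21]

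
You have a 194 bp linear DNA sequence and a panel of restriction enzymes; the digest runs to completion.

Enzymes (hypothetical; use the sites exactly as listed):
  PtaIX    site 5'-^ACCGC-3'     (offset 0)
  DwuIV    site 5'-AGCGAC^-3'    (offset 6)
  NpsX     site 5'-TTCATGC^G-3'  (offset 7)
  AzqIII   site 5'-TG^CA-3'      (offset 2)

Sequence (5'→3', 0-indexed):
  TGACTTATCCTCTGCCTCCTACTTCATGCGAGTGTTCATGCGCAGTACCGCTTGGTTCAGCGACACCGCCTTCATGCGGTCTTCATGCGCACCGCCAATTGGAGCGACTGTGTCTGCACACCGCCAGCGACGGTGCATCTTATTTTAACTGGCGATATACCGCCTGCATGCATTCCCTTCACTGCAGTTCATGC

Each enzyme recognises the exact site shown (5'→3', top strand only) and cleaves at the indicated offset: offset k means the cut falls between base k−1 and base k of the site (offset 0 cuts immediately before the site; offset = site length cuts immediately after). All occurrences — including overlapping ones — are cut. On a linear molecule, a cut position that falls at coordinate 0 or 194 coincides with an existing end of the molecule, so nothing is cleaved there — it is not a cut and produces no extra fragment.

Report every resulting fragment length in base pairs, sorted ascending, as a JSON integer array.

Per-enzyme occurrences:
  PtaIX (ACCGC, off=0): starts [46, 64, 90, 119, 158] → cuts [46, 64, 90, 119, 158]
  DwuIV (AGCGAC, off=6): starts [58, 102, 125] → cuts [64, 108, 131]
  NpsX (TTCATGCG, off=7): starts [22, 34, 70, 81] → cuts [29, 41, 77, 88]
  AzqIII (TGCA, off=2): starts [114, 133, 164, 168, 182] → cuts [116, 135, 166, 170, 184]

Pooled cuts: [29, 41, 46, 64, 77, 88, 90, 108, 116, 119, 131, 135, 158, 166, 170, 184]

Fragments:
  [0,29): 29 bp
  [29,41): 12 bp
  [41,46): 5 bp
  [46,64): 18 bp
  [64,77): 13 bp
  [77,88): 11 bp
  [88,90): 2 bp
  [90,108): 18 bp
  [108,116): 8 bp
  [116,119): 3 bp
  [119,131): 12 bp
  [131,135): 4 bp
  [135,158): 23 bp
  [158,166): 8 bp
  [166,170): 4 bp
  [170,184): 14 bp
  [184,194): 10 bp

[2,3,4,4,5,8,8,10,11,12,12,13,14,18,18,23,29]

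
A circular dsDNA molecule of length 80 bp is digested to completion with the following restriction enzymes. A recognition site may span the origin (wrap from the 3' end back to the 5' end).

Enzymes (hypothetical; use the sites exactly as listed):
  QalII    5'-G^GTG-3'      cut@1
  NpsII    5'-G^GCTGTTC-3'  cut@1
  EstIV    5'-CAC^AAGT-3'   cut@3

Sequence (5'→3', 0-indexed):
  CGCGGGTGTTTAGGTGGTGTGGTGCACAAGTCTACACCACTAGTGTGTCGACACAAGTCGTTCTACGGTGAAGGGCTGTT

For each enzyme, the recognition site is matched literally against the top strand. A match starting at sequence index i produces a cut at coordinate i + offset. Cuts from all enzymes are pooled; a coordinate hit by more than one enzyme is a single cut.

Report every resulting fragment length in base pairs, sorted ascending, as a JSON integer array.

Site scan:
  QalII GGTG/1: at [4, 12, 15, 20, 66] ⇒ [5, 13, 16, 21, 67]
  NpsII GGCTGTTC/1: at [73] ⇒ [74]
  EstIV CACAAGT/3: at [24, 51] ⇒ [27, 54]

All cut coordinates (distinct, sorted): [5, 13, 16, 21, 27, 54, 67, 74]

Fragments:
  5→13: 8 bp
  13→16: 3 bp
  16→21: 5 bp
  21→27: 6 bp
  27→54: 27 bp
  54→67: 13 bp
  67→74: 7 bp
  74→5 (wrap): 80-74+5 = 11 bp

[3,5,6,7,8,11,13,27]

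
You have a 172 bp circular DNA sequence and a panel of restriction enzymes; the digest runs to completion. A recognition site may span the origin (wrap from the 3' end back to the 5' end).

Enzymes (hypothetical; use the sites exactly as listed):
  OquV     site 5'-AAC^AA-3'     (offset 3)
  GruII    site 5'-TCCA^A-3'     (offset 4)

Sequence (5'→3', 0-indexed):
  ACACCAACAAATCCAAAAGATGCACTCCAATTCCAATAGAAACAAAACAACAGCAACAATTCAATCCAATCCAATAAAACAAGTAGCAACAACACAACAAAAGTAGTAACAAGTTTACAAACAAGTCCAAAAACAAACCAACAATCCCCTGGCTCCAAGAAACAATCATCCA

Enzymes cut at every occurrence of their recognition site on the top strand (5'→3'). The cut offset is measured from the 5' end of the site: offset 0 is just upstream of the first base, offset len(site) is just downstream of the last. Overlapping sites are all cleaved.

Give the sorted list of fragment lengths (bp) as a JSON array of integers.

[5,5,5,6,6,7,7,7,8,8,8,8,9,9,10,11,12,12,14,15]

Site scan:
  OquV AACAA/3: at [5, 40, 45, 54, 77, 87, 95, 107, 119, 131, 139, 160] ⇒ [8, 43, 48, 57, 80, 90, 98, 110, 122, 134, 142, 163]
  GruII TCCAA/4: at [11, 25, 31, 64, 69, 125, 153, 168] ⇒ [0, 15, 29, 35, 68, 73, 129, 157]

Pooled cuts: [0, 8, 15, 29, 35, 43, 48, 57, 68, 73, 80, 90, 98, 110, 122, 129, 134, 142, 157, 163]

Fragment lengths:
  0→8: 8 bp
  8→15: 7 bp
  15→29: 14 bp
  29→35: 6 bp
  35→43: 8 bp
  43→48: 5 bp
  48→57: 9 bp
  57→68: 11 bp
  68→73: 5 bp
  73→80: 7 bp
  80→90: 10 bp
  90→98: 8 bp
  98→110: 12 bp
  110→122: 12 bp
  122→129: 7 bp
  129→134: 5 bp
  134→142: 8 bp
  142→157: 15 bp
  157→163: 6 bp
  163→0 (wrap): 172-163+0 = 9 bp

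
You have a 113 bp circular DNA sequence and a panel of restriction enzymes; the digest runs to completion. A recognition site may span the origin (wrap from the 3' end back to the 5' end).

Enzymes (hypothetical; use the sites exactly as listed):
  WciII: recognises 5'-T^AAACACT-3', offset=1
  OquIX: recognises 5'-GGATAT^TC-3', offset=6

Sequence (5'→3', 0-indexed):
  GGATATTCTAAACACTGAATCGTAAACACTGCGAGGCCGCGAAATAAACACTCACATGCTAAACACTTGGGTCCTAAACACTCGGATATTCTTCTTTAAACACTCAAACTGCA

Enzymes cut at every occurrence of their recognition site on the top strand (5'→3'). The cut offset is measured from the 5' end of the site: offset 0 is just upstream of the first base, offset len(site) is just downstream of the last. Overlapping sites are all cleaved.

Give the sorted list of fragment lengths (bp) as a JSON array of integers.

[3,8,14,14,15,15,22,22]

Scan for sites:
  WciII TAAACACT/1: at [8, 22, 44, 59, 74, 96] ⇒ [9, 23, 45, 60, 75, 97]
  OquIX GGATATTC/6: at [0, 83] ⇒ [6, 89]

All cut coordinates (distinct, sorted): [6, 9, 23, 45, 60, 75, 89, 97]

Fragments:
  6→9: 3 bp
  9→23: 14 bp
  23→45: 22 bp
  45→60: 15 bp
  60→75: 15 bp
  75→89: 14 bp
  89→97: 8 bp
  97→6 (wrap): 113-97+6 = 22 bp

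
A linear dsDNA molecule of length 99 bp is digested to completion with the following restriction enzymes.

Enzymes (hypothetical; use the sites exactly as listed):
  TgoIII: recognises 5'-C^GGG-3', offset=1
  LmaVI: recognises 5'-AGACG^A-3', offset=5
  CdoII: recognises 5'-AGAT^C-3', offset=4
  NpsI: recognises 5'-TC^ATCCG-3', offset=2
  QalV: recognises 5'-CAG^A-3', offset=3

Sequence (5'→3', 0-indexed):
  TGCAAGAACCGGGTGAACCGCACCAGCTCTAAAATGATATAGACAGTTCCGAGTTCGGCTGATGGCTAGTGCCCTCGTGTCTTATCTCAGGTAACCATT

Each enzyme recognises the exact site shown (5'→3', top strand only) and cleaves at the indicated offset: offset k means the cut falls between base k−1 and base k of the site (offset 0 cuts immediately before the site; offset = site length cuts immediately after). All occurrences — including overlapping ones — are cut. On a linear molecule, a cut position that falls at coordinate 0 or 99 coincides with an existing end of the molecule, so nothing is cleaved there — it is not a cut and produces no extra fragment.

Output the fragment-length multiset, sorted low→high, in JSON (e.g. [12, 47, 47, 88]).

[10,89]

Site scan:
  TgoIII CGGG/1: at [9] ⇒ [10]
  LmaVI (AGACGA, off=5): no sites
  CdoII (AGATC, off=4): no sites
  NpsI (TCATCCG, off=2): no sites
  QalV (CAGA, off=3): no sites

All cut coordinates (distinct, sorted): [10]

Fragments:
  [0,10): 10 bp
  [10,99): 89 bp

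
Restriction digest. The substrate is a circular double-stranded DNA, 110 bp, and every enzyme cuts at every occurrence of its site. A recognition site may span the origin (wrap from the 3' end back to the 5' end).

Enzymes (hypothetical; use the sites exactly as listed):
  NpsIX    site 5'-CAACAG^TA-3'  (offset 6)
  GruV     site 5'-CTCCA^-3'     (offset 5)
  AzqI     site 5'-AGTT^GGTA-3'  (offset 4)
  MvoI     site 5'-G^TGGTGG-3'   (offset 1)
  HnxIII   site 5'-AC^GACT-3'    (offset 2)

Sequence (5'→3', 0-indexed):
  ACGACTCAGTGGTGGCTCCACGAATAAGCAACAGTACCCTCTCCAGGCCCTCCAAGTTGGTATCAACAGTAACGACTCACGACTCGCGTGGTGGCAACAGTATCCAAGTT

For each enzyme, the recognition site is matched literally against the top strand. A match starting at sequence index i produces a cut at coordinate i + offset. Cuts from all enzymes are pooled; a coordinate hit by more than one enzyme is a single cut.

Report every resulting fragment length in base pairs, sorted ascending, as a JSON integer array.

[4,4,7,7,8,9,11,11,11,12,12,14]

Per-enzyme occurrences:
  NpsIX CAACAGTA/6: at [28, 63, 94] ⇒ [34, 69, 100]
  GruV CTCCA/5: at [15, 40, 49] ⇒ [20, 45, 54]
  AzqI AGTTGGTA/4: at [54] ⇒ [58]
  MvoI GTGGTGG/1: at [8, 87] ⇒ [9, 88]
  HnxIII ACGACT/2: at [0, 71, 78] ⇒ [2, 73, 80]

Pooled cuts: [2, 9, 20, 34, 45, 54, 58, 69, 73, 80, 88, 100]

Fragment lengths:
  2→9: 7 bp
  9→20: 11 bp
  20→34: 14 bp
  34→45: 11 bp
  45→54: 9 bp
  54→58: 4 bp
  58→69: 11 bp
  69→73: 4 bp
  73→80: 7 bp
  80→88: 8 bp
  88→100: 12 bp
  100→2 (wrap): 110-100+2 = 12 bp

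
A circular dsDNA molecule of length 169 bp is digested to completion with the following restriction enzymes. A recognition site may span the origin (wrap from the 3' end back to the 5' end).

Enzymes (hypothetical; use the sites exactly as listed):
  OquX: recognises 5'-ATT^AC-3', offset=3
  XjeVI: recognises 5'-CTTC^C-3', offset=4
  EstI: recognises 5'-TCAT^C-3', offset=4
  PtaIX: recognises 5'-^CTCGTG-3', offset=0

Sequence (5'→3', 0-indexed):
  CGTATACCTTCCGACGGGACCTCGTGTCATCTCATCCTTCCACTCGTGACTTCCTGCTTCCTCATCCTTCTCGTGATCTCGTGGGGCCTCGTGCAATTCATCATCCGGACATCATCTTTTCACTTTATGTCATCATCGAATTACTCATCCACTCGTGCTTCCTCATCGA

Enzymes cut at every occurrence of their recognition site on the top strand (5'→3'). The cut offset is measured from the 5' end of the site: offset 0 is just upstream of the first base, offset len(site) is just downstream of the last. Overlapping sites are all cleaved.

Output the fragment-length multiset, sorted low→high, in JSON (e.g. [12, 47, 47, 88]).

Site scan:
  OquX ATTAC/3: at [139] ⇒ [142]
  XjeVI CTTCC/4: at [7, 36, 49, 56, 157] ⇒ [11, 40, 53, 60, 161]
  EstI TCATC/4: at [26, 31, 61, 97, 100, 111, 129, 132, 144, 162] ⇒ [30, 35, 65, 101, 104, 115, 133, 136, 148, 166]
  PtaIX CTCGTG/0: at [20, 42, 69, 77, 87, 151] ⇒ [20, 42, 69, 77, 87, 151]

Pooled cuts: [11, 20, 30, 35, 40, 42, 53, 60, 65, 69, 77, 87, 101, 104, 115, 133, 136, 142, 148, 151, 161, 166]

Fragments:
  11→20: 9 bp
  20→30: 10 bp
  30→35: 5 bp
  35→40: 5 bp
  40→42: 2 bp
  42→53: 11 bp
  53→60: 7 bp
  60→65: 5 bp
  65→69: 4 bp
  69→77: 8 bp
  77→87: 10 bp
  87→101: 14 bp
  101→104: 3 bp
  104→115: 11 bp
  115→133: 18 bp
  133→136: 3 bp
  136→142: 6 bp
  142→148: 6 bp
  148→151: 3 bp
  151→161: 10 bp
  161→166: 5 bp
  166→11 (wrap): 169-166+11 = 14 bp

[2,3,3,3,4,5,5,5,5,6,6,7,8,9,10,10,10,11,11,14,14,18]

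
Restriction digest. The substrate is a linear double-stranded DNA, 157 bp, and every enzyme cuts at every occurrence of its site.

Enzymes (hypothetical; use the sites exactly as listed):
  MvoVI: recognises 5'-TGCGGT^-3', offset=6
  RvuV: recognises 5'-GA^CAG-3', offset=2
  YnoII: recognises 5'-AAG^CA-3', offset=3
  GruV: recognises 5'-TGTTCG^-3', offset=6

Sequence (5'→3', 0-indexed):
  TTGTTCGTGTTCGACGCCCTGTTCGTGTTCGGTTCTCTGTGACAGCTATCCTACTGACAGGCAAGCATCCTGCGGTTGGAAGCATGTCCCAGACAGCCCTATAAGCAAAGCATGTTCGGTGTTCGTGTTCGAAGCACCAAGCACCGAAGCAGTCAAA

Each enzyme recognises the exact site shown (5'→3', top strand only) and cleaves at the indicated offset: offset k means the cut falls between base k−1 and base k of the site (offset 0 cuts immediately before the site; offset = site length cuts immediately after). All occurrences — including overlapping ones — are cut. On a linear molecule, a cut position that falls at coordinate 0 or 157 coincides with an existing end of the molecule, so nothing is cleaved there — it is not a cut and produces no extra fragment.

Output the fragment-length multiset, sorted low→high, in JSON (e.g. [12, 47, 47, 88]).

[3,5,6,6,6,6,7,7,7,8,8,8,8,11,11,11,12,12,15]

Per-enzyme occurrences:
  MvoVI (TGCGGT, off=6): starts [70] → cuts [76]
  RvuV (GACAG, off=2): starts [40, 55, 91] → cuts [42, 57, 93]
  YnoII (AAGCA, off=3): starts [62, 79, 102, 107, 131, 138, 146] → cuts [65, 82, 105, 110, 134, 141, 149]
  GruV (TGTTCG, off=6): starts [1, 7, 19, 25, 112, 119, 125] → cuts [7, 13, 25, 31, 118, 125, 131]

Pooled cuts: [7, 13, 25, 31, 42, 57, 65, 76, 82, 93, 105, 110, 118, 125, 131, 134, 141, 149]

Fragments:
  [0,7): 7 bp
  [7,13): 6 bp
  [13,25): 12 bp
  [25,31): 6 bp
  [31,42): 11 bp
  [42,57): 15 bp
  [57,65): 8 bp
  [65,76): 11 bp
  [76,82): 6 bp
  [82,93): 11 bp
  [93,105): 12 bp
  [105,110): 5 bp
  [110,118): 8 bp
  [118,125): 7 bp
  [125,131): 6 bp
  [131,134): 3 bp
  [134,141): 7 bp
  [141,149): 8 bp
  [149,157): 8 bp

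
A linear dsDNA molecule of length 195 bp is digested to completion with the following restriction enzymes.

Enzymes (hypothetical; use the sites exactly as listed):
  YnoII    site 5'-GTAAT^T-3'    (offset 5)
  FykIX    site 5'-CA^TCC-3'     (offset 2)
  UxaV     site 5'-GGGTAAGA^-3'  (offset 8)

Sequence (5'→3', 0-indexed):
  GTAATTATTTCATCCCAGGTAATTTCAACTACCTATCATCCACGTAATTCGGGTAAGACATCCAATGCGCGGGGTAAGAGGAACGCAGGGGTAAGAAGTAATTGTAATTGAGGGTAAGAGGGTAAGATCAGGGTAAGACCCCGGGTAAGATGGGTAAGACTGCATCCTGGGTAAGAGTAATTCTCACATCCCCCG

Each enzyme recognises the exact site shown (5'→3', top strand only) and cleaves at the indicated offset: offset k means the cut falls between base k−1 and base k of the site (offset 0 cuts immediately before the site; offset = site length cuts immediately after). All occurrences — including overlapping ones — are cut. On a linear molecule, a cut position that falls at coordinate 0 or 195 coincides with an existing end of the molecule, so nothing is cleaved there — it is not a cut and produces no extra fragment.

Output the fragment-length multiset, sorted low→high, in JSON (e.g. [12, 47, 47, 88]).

Scan for sites:
  YnoII (GTAATT, off=5): starts [0, 18, 43, 97, 103, 176] → cuts [5, 23, 48, 102, 108, 181]
  FykIX (CATCC, off=2): starts [10, 36, 58, 162, 186] → cuts [12, 38, 60, 164, 188]
  UxaV (GGGTAAGA, off=8): starts [50, 71, 88, 111, 119, 130, 142, 151, 168] → cuts [58, 79, 96, 119, 127, 138, 150, 159, 176]

Pooled cuts: [5, 12, 23, 38, 48, 58, 60, 79, 96, 102, 108, 119, 127, 138, 150, 159, 164, 176, 181, 188]

Fragment lengths:
  [0,5): 5 bp
  [5,12): 7 bp
  [12,23): 11 bp
  [23,38): 15 bp
  [38,48): 10 bp
  [48,58): 10 bp
  [58,60): 2 bp
  [60,79): 19 bp
  [79,96): 17 bp
  [96,102): 6 bp
  [102,108): 6 bp
  [108,119): 11 bp
  [119,127): 8 bp
  [127,138): 11 bp
  [138,150): 12 bp
  [150,159): 9 bp
  [159,164): 5 bp
  [164,176): 12 bp
  [176,181): 5 bp
  [181,188): 7 bp
  [188,195): 7 bp

[2,5,5,5,6,6,7,7,7,8,9,10,10,11,11,11,12,12,15,17,19]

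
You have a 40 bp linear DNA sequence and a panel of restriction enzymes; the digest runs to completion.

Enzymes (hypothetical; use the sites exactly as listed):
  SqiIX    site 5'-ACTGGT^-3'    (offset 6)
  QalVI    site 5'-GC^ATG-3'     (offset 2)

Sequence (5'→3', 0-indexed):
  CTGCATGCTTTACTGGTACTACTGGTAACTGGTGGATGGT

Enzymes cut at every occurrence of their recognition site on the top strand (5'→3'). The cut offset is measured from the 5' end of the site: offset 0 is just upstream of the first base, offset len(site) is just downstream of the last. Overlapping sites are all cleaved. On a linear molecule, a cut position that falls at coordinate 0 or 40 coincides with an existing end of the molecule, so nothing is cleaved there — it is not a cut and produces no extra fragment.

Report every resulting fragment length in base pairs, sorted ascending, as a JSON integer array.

Scan for sites:
  SqiIX ACTGGT/6: at [11, 20, 27] ⇒ [17, 26, 33]
  QalVI GCATG/2: at [2] ⇒ [4]

All cut coordinates (distinct, sorted): [4, 17, 26, 33]

Fragments:
  [0,4): 4 bp
  [4,17): 13 bp
  [17,26): 9 bp
  [26,33): 7 bp
  [33,40): 7 bp

[4,7,7,9,13]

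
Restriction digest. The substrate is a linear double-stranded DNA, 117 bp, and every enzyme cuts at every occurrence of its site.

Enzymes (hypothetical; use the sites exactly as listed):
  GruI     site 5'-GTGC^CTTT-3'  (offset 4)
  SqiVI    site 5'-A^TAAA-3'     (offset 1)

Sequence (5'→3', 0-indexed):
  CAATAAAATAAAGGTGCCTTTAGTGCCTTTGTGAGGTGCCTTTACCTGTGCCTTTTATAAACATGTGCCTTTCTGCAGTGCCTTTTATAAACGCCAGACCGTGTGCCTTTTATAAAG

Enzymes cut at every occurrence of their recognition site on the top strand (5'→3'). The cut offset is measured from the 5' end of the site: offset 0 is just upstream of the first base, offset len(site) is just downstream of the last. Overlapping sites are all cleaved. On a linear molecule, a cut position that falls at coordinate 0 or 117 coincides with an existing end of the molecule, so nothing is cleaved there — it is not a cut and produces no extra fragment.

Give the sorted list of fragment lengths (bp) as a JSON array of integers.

Site scan:
  GruI GTGCCTTT/4: at [13, 22, 35, 47, 64, 77, 102] ⇒ [17, 26, 39, 51, 68, 81, 106]
  SqiVI ATAAA/1: at [2, 7, 56, 86, 111] ⇒ [3, 8, 57, 87, 112]

Pooled cuts: [3, 8, 17, 26, 39, 51, 57, 68, 81, 87, 106, 112]

Fragment lengths:
  [0,3): 3 bp
  [3,8): 5 bp
  [8,17): 9 bp
  [17,26): 9 bp
  [26,39): 13 bp
  [39,51): 12 bp
  [51,57): 6 bp
  [57,68): 11 bp
  [68,81): 13 bp
  [81,87): 6 bp
  [87,106): 19 bp
  [106,112): 6 bp
  [112,117): 5 bp

[3,5,5,6,6,6,9,9,11,12,13,13,19]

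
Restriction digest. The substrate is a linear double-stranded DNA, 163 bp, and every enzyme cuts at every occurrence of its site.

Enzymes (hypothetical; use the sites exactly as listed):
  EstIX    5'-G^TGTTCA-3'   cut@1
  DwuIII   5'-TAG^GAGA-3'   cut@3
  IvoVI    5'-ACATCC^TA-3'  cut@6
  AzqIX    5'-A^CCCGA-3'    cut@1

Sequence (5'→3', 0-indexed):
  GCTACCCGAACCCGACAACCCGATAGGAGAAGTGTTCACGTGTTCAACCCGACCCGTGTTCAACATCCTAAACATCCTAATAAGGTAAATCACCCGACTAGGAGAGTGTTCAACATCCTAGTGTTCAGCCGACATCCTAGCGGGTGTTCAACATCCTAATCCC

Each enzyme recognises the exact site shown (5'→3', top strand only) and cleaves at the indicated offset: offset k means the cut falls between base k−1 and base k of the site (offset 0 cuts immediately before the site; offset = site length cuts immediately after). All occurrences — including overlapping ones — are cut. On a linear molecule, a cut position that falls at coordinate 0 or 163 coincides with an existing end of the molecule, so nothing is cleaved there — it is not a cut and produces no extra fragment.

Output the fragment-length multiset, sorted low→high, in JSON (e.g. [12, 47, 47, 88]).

[3,4,5,6,6,7,7,7,8,8,8,9,9,9,12,12,12,15,16]

Scan for sites:
  EstIX (GTGTTCA, off=1): starts [31, 39, 55, 105, 120, 143] → cuts [32, 40, 56, 106, 121, 144]
  DwuIII (TAGGAGA, off=3): starts [23, 98] → cuts [26, 101]
  IvoVI (ACATCCTA, off=6): starts [62, 71, 112, 131, 150] → cuts [68, 77, 118, 137, 156]
  AzqIX (ACCCGA, off=1): starts [3, 9, 17, 46, 91] → cuts [4, 10, 18, 47, 92]

Pooled cuts: [4, 10, 18, 26, 32, 40, 47, 56, 68, 77, 92, 101, 106, 118, 121, 137, 144, 156]

Fragment lengths:
  [0,4): 4 bp
  [4,10): 6 bp
  [10,18): 8 bp
  [18,26): 8 bp
  [26,32): 6 bp
  [32,40): 8 bp
  [40,47): 7 bp
  [47,56): 9 bp
  [56,68): 12 bp
  [68,77): 9 bp
  [77,92): 15 bp
  [92,101): 9 bp
  [101,106): 5 bp
  [106,118): 12 bp
  [118,121): 3 bp
  [121,137): 16 bp
  [137,144): 7 bp
  [144,156): 12 bp
  [156,163): 7 bp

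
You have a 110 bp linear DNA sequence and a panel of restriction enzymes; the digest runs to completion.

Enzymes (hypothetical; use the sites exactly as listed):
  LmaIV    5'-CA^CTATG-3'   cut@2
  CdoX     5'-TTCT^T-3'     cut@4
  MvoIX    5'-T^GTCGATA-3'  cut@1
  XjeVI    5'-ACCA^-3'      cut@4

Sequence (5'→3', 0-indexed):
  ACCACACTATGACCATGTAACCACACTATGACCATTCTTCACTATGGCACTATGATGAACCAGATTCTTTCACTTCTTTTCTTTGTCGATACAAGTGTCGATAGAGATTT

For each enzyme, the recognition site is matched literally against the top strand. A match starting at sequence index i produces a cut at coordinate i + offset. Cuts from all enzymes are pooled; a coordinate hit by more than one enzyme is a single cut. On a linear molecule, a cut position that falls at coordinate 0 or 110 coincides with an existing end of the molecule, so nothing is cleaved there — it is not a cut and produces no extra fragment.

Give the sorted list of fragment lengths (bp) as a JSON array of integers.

[2,2,2,3,4,4,5,6,8,8,9,9,9,12,13,14]

Per-enzyme occurrences:
  LmaIV CACTATG/2: at [4, 23, 39, 47] ⇒ [6, 25, 41, 49]
  CdoX TTCTT/4: at [34, 64, 73, 78] ⇒ [38, 68, 77, 82]
  MvoIX TGTCGATA/1: at [83, 95] ⇒ [84, 96]
  XjeVI ACCA/4: at [0, 11, 19, 30, 58] ⇒ [4, 15, 23, 34, 62]

All cut coordinates (distinct, sorted): [4, 6, 15, 23, 25, 34, 38, 41, 49, 62, 68, 77, 82, 84, 96]

Fragment lengths:
  [0,4): 4 bp
  [4,6): 2 bp
  [6,15): 9 bp
  [15,23): 8 bp
  [23,25): 2 bp
  [25,34): 9 bp
  [34,38): 4 bp
  [38,41): 3 bp
  [41,49): 8 bp
  [49,62): 13 bp
  [62,68): 6 bp
  [68,77): 9 bp
  [77,82): 5 bp
  [82,84): 2 bp
  [84,96): 12 bp
  [96,110): 14 bp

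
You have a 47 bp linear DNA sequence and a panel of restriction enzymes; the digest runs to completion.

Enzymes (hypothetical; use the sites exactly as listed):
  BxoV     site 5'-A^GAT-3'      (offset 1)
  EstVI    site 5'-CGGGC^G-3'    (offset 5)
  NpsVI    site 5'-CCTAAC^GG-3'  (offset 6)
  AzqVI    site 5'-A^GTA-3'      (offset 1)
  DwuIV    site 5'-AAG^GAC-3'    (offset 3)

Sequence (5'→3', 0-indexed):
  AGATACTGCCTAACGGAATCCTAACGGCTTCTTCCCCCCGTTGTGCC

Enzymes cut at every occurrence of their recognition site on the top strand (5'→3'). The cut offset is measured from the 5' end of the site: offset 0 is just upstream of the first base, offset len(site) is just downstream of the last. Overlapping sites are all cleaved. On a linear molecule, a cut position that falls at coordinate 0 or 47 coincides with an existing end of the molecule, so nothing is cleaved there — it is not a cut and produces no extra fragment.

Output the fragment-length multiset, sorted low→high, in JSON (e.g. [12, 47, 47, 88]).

[1,11,13,22]

Site scan:
  BxoV AGAT/1: at [0] ⇒ [1]
  EstVI (CGGGCG, off=5): no sites
  NpsVI CCTAACGG/6: at [8, 19] ⇒ [14, 25]
  AzqVI (AGTA, off=1): no sites
  DwuIV (AAGGAC, off=3): no sites

All cut coordinates (distinct, sorted): [1, 14, 25]

Fragment lengths:
  [0,1): 1 bp
  [1,14): 13 bp
  [14,25): 11 bp
  [25,47): 22 bp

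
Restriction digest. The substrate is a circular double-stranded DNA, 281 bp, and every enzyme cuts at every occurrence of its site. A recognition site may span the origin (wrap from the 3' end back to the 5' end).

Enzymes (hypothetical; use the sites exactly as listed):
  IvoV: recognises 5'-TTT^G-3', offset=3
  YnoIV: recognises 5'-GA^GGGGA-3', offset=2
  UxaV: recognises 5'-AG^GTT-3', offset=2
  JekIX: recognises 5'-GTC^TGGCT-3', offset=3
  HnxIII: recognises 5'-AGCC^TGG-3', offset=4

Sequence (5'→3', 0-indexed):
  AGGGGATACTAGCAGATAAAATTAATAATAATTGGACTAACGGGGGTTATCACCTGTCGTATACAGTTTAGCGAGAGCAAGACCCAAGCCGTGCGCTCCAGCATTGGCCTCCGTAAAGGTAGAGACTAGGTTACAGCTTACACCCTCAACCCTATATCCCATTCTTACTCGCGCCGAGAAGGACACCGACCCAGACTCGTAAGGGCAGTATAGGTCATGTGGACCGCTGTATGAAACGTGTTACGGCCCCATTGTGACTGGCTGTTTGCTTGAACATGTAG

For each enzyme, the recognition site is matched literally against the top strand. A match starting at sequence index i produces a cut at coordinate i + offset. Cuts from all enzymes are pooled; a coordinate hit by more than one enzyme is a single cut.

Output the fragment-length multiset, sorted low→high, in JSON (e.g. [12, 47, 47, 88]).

[15,128,138]

Scan for sites:
  IvoV (TTTG, off=3): starts [264] → cuts [267]
  YnoIV (GAGGGGA, off=2): starts [280] → cuts [1]
  UxaV (AGGTT, off=2): starts [127] → cuts [129]
  JekIX (GTCTGGCT, off=3): no sites
  HnxIII (AGCCTGG, off=4): no sites

Pooled cuts: [1, 129, 267]

Fragment lengths:
  1→129: 128 bp
  129→267: 138 bp
  267→1 (wrap): 281-267+1 = 15 bp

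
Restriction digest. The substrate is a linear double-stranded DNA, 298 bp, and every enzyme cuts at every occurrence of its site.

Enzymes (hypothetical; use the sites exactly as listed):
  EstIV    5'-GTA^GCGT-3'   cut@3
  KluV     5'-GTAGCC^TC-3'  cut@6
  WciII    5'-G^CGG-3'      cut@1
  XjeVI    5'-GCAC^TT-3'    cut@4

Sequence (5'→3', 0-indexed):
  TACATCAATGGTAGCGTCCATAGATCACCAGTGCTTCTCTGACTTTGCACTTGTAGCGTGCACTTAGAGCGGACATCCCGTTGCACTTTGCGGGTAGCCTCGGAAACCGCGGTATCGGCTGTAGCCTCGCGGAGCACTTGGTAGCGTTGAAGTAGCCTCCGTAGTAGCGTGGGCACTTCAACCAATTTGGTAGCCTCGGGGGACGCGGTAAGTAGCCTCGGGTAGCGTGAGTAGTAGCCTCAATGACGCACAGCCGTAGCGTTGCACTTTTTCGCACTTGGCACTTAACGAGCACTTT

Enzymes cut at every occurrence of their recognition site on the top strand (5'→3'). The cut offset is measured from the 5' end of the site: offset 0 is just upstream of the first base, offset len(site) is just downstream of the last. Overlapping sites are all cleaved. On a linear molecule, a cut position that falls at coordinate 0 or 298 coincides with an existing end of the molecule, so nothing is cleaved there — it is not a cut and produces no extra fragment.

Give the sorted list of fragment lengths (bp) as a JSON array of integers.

[3,3,4,5,6,6,7,7,8,8,9,9,9,10,10,10,10,11,12,13,14,15,17,17,19,19,37]

Site scan:
  EstIV (GTAGCGT, off=3): starts [10, 52, 140, 163, 221, 255] → cuts [13, 55, 143, 166, 224, 258]
  KluV (GTAGCCTC, off=6): starts [93, 120, 151, 189, 211, 233] → cuts [99, 126, 157, 195, 217, 239]
  WciII (GCGG, off=1): starts [68, 89, 108, 128, 204] → cuts [69, 90, 109, 129, 205]
  XjeVI (GCACTT, off=4): starts [46, 59, 82, 133, 172, 263, 273, 280, 291] → cuts [50, 63, 86, 137, 176, 267, 277, 284, 295]

All cut coordinates (distinct, sorted): [13, 50, 55, 63, 69, 86, 90, 99, 109, 126, 129, 137, 143, 157, 166, 176, 195, 205, 217, 224, 239, 258, 267, 277, 284, 295]

Fragment lengths:
  [0,13): 13 bp
  [13,50): 37 bp
  [50,55): 5 bp
  [55,63): 8 bp
  [63,69): 6 bp
  [69,86): 17 bp
  [86,90): 4 bp
  [90,99): 9 bp
  [99,109): 10 bp
  [109,126): 17 bp
  [126,129): 3 bp
  [129,137): 8 bp
  [137,143): 6 bp
  [143,157): 14 bp
  [157,166): 9 bp
  [166,176): 10 bp
  [176,195): 19 bp
  [195,205): 10 bp
  [205,217): 12 bp
  [217,224): 7 bp
  [224,239): 15 bp
  [239,258): 19 bp
  [258,267): 9 bp
  [267,277): 10 bp
  [277,284): 7 bp
  [284,295): 11 bp
  [295,298): 3 bp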